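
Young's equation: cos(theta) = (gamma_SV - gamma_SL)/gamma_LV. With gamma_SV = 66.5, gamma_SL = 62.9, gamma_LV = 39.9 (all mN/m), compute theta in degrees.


cos(theta) = (gamma_SV - gamma_SL) / gamma_LV
cos(theta) = (66.5 - 62.9) / 39.9
cos(theta) = 0.090226
theta = arccos(0.090226) = 84.82 degrees

84.82


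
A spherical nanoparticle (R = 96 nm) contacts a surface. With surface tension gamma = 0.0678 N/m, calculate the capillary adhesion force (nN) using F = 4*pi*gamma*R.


Convert radius: R = 96 nm = 9.6e-08 m
F = 4 * pi * gamma * R
F = 4 * pi * 0.0678 * 9.6e-08
F = 8.1792e-08 N = 81.792 nN

81.792


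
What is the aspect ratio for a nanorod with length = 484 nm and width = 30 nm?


Aspect ratio AR = length / diameter
AR = 484 / 30
AR = 16.13

16.13


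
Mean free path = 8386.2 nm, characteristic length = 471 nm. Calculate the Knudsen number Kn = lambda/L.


Knudsen number Kn = lambda / L
Kn = 8386.2 / 471
Kn = 17.8051

17.8051


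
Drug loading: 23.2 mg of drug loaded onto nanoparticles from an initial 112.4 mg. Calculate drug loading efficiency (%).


Drug loading efficiency = (drug loaded / drug initial) * 100
DLE = 23.2 / 112.4 * 100
DLE = 0.2064 * 100
DLE = 20.64%

20.64


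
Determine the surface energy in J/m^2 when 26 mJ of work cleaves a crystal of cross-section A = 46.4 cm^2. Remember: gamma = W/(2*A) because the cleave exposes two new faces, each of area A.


Convert: A = 46.4 cm^2 = 0.00464 m^2, W = 26 mJ = 0.026 J
Cleaving exposes two faces of area A, so total new surface = 2*A and gamma = W / (2*A)
gamma = 0.026 / (2 * 0.00464)
gamma = 2.802 J/m^2

2.802


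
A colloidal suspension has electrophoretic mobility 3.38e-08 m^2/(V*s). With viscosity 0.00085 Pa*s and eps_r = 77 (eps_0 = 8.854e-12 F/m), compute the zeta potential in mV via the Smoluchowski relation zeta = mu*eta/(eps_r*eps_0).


Smoluchowski equation: zeta = mu * eta / (eps_r * eps_0)
zeta = 3.38e-08 * 0.00085 / (77 * 8.854e-12)
zeta = 0.042141 V = 42.14 mV

42.14


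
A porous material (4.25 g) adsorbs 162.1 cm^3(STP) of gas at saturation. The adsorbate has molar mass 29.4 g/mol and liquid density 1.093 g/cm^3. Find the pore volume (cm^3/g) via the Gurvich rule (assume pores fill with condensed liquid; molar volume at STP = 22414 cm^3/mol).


Moles adsorbed n = V_ads / 22414 = 162.1 / 22414 = 7.232087e-03 mol
Liquid volume V_liq = n * M / rho_liq = 7.232087e-03 * 29.4 / 1.093 = 0.19453 cm^3
Specific pore volume V_pore = V_liq / m_sample = 0.19453 / 4.25
V_pore = 0.0458 cm^3/g

0.0458


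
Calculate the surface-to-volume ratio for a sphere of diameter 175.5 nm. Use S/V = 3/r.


Radius r = 175.5/2 = 87.75 nm
S/V = 3 / r = 3 / 87.75
S/V = 0.0342 nm^-1

0.0342


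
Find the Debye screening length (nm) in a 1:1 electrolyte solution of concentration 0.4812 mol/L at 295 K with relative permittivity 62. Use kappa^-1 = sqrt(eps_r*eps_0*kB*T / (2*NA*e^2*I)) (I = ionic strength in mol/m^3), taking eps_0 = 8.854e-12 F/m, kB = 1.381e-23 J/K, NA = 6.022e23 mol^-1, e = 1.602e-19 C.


Ionic strength I = 0.4812 * 1^2 * 1000 = 481.2 mol/m^3
kappa^-1 = sqrt(62 * 8.854e-12 * 1.381e-23 * 295 / (2 * 6.022e23 * (1.602e-19)^2 * 481.2))
kappa^-1 = 0.388 nm

0.388


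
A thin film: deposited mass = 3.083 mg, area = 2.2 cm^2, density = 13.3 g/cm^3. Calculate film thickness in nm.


Convert: m = 3.083 mg = 3.0830e-06 kg, A = 2.2 cm^2 = 2.2000e-04 m^2, rho = 13.3 g/cm^3 = 13300 kg/m^3
t = m / (A * rho)
t = 3.0830e-06 / (2.2000e-04 * 13300)
t = 1.0537e-06 m = 1053.7 nm

1053.7


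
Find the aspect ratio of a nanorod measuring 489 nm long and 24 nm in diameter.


Aspect ratio AR = length / diameter
AR = 489 / 24
AR = 20.38

20.38


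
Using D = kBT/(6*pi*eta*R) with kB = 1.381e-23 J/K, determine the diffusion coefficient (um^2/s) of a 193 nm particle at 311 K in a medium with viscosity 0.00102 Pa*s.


Radius R = 193/2 = 96.5 nm = 9.65e-08 m
D = kB*T / (6*pi*eta*R)
D = 1.381e-23 * 311 / (6 * pi * 0.00102 * 9.65e-08)
D = 2.31486e-12 m^2/s = 2.315 um^2/s

2.315


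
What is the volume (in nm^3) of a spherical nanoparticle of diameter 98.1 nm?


Radius r = 98.1/2 = 49.05 nm
Volume V = (4/3) * pi * r^3
V = (4/3) * pi * (49.05)^3
V = 494317.11 nm^3

494317.11


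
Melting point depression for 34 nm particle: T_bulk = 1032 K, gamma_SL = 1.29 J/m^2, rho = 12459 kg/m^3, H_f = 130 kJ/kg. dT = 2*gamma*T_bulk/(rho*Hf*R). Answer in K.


Radius R = 34/2 = 17 nm = 1.7e-08 m
Convert H_f = 130 kJ/kg = 130000 J/kg
dT = 2 * gamma_SL * T_bulk / (rho * H_f * R)
dT = 2 * 1.29 * 1032 / (12459 * 130000 * 1.7e-08)
dT = 96.7 K

96.7


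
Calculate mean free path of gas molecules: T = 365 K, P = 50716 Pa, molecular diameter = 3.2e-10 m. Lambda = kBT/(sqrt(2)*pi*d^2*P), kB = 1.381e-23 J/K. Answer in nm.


Mean free path: lambda = kB*T / (sqrt(2) * pi * d^2 * P)
lambda = 1.381e-23 * 365 / (sqrt(2) * pi * (3.2e-10)^2 * 50716)
lambda = 2.18462e-07 m
lambda = 218.46 nm

218.46


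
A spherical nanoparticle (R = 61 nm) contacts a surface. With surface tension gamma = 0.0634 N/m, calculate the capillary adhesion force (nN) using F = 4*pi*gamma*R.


Convert radius: R = 61 nm = 6.1e-08 m
F = 4 * pi * gamma * R
F = 4 * pi * 0.0634 * 6.1e-08
F = 4.85992e-08 N = 48.5992 nN

48.5992


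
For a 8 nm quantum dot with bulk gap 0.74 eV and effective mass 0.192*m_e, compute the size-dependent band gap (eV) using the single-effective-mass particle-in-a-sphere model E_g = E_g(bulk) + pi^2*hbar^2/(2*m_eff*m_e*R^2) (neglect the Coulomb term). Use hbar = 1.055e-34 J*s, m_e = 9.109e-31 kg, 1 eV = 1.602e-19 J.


Radius R = 8/2 nm = 4e-09 m
Confinement energy dE = pi^2 * hbar^2 / (2 * m_eff * m_e * R^2)
dE = pi^2 * (1.055e-34)^2 / (2 * 0.192 * 9.109e-31 * (4e-09)^2) J, divided by 1.602e-19 J/eV
dE = 0.1225 eV
Total band gap = E_g(bulk) + dE = 0.74 + 0.1225 = 0.8625 eV

0.8625


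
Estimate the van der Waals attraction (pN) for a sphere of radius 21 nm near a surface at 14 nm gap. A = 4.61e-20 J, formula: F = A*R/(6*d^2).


Convert to SI: R = 21 nm = 2.1e-08 m, d = 14 nm = 1.4e-08 m
F = A * R / (6 * d^2)
F = 4.61e-20 * 2.1e-08 / (6 * (1.4e-08)^2)
F = 8.23214e-13 N = 0.823 pN

0.823


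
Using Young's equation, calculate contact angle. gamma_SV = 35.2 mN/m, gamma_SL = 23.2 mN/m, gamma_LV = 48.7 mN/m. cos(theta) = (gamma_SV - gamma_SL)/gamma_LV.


cos(theta) = (gamma_SV - gamma_SL) / gamma_LV
cos(theta) = (35.2 - 23.2) / 48.7
cos(theta) = 0.246407
theta = arccos(0.246407) = 75.74 degrees

75.74


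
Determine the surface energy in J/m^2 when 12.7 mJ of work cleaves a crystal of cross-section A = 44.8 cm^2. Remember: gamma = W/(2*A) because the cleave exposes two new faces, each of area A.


Convert: A = 44.8 cm^2 = 0.00448 m^2, W = 12.7 mJ = 0.0127 J
Cleaving exposes two faces of area A, so total new surface = 2*A and gamma = W / (2*A)
gamma = 0.0127 / (2 * 0.00448)
gamma = 1.417 J/m^2

1.417


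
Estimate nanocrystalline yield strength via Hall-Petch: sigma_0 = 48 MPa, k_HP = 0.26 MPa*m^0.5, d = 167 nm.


d = 167 nm = 1.67e-07 m
sqrt(d) = 0.0004086563
Hall-Petch contribution = k / sqrt(d) = 0.26 / 0.0004086563 = 636.2 MPa
sigma = sigma_0 + k/sqrt(d) = 48 + 636.2 = 684.2 MPa

684.2


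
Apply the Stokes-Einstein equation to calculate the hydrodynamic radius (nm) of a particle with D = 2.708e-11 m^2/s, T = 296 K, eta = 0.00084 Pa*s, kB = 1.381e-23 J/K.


Stokes-Einstein: R = kB*T / (6*pi*eta*D)
R = 1.381e-23 * 296 / (6 * pi * 0.00084 * 2.708e-11)
R = 9.53359e-09 m = 9.53 nm

9.53


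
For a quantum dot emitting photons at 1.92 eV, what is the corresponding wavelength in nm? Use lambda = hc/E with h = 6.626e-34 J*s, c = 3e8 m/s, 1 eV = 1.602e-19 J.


Convert energy: E = 1.92 eV = 1.92 * 1.602e-19 = 3.07584e-19 J
lambda = h*c / E = 6.626e-34 * 3e8 / 3.07584e-19
lambda = 6.46262e-07 m = 646.3 nm

646.3


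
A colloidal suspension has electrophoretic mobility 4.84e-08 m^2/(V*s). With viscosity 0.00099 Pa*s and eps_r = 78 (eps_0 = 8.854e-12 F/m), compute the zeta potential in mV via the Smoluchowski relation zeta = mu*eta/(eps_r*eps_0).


Smoluchowski equation: zeta = mu * eta / (eps_r * eps_0)
zeta = 4.84e-08 * 0.00099 / (78 * 8.854e-12)
zeta = 0.069382 V = 69.38 mV

69.38


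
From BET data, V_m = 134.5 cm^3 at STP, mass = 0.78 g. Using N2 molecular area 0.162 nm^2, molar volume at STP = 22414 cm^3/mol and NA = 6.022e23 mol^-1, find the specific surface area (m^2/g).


Number of moles in monolayer = V_m / 22414 = 134.5 / 22414 = 0.00600071
Number of molecules = moles * NA = 0.00600071 * 6.022e23
SA = molecules * sigma / mass
SA = (134.5 / 22414) * 6.022e23 * 0.162e-18 / 0.78
SA = 750.5 m^2/g

750.5


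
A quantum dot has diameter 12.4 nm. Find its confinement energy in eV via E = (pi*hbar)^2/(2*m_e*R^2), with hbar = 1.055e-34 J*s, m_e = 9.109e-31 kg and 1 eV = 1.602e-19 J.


Radius R = 12.4/2 = 6.2 nm = 6.2e-09 m
E = (pi * 1.055e-34)^2 / (2 * 9.109e-31 * (6.2e-09)^2)
E(J) = 1.56863e-21
E = E(J) / 1.602e-19 = 0.0098 eV

0.0098


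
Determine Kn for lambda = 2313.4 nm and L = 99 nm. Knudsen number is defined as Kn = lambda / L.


Knudsen number Kn = lambda / L
Kn = 2313.4 / 99
Kn = 23.3677

23.3677


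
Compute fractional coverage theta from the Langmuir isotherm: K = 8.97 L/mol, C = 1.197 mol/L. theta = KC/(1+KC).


Langmuir isotherm: theta = K*C / (1 + K*C)
K*C = 8.97 * 1.197 = 10.73709
theta = 10.73709 / (1 + 10.73709) = 10.73709 / 11.73709
theta = 0.9148

0.9148


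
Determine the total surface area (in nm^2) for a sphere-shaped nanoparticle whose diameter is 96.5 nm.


Radius r = 96.5/2 = 48.25 nm
Surface area SA = 4 * pi * r^2
SA = 4 * pi * (48.25)^2
SA = 29255.3 nm^2

29255.3


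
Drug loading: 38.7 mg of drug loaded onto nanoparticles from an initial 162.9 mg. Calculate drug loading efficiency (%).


Drug loading efficiency = (drug loaded / drug initial) * 100
DLE = 38.7 / 162.9 * 100
DLE = 0.2376 * 100
DLE = 23.76%

23.76


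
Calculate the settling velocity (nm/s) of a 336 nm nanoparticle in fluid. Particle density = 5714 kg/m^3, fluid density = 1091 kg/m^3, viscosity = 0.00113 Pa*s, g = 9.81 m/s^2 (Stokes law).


Radius R = 336/2 nm = 1.68e-07 m
Density difference = 5714 - 1091 = 4623 kg/m^3
v = 2 * R^2 * (rho_p - rho_f) * g / (9 * eta)
v = 2 * (1.68e-07)^2 * 4623 * 9.81 / (9 * 0.00113)
v = 2.51722e-07 m/s = 251.7216 nm/s

251.7216


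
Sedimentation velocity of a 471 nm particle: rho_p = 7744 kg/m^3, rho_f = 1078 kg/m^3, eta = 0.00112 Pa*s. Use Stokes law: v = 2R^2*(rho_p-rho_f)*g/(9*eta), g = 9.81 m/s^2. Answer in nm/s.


Radius R = 471/2 nm = 2.355e-07 m
Density difference = 7744 - 1078 = 6666 kg/m^3
v = 2 * R^2 * (rho_p - rho_f) * g / (9 * eta)
v = 2 * (2.355e-07)^2 * 6666 * 9.81 / (9 * 0.00112)
v = 7.19591e-07 m/s = 719.5908 nm/s

719.5908


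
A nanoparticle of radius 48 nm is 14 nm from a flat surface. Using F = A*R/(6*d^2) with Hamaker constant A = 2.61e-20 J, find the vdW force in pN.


Convert to SI: R = 48 nm = 4.8e-08 m, d = 14 nm = 1.4e-08 m
F = A * R / (6 * d^2)
F = 2.61e-20 * 4.8e-08 / (6 * (1.4e-08)^2)
F = 1.06531e-12 N = 1.065 pN

1.065


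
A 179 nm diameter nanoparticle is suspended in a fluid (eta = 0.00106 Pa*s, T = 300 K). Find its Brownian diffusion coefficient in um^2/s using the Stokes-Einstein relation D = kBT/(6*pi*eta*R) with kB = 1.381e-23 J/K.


Radius R = 179/2 = 89.5 nm = 8.95e-08 m
D = kB*T / (6*pi*eta*R)
D = 1.381e-23 * 300 / (6 * pi * 0.00106 * 8.95e-08)
D = 2.31678e-12 m^2/s = 2.317 um^2/s

2.317


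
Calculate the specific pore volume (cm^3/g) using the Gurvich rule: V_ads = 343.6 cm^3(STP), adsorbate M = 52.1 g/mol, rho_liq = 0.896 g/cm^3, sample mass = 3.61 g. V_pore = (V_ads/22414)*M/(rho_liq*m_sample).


Moles adsorbed n = V_ads / 22414 = 343.6 / 22414 = 1.532970e-02 mol
Liquid volume V_liq = n * M / rho_liq = 1.532970e-02 * 52.1 / 0.896 = 0.89138 cm^3
Specific pore volume V_pore = V_liq / m_sample = 0.89138 / 3.61
V_pore = 0.2469 cm^3/g

0.2469


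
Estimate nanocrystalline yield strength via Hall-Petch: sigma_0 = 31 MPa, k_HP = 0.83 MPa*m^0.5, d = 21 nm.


d = 21 nm = 2.1e-08 m
sqrt(d) = 0.0001449138
Hall-Petch contribution = k / sqrt(d) = 0.83 / 0.0001449138 = 5727.5 MPa
sigma = sigma_0 + k/sqrt(d) = 31 + 5727.5 = 5758.5 MPa

5758.5


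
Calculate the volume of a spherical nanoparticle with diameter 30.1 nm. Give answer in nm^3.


Radius r = 30.1/2 = 15.05 nm
Volume V = (4/3) * pi * r^3
V = (4/3) * pi * (15.05)^3
V = 14279.01 nm^3

14279.01


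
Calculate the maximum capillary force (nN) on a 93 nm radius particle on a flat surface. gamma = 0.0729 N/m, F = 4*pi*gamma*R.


Convert radius: R = 93 nm = 9.3e-08 m
F = 4 * pi * gamma * R
F = 4 * pi * 0.0729 * 9.3e-08
F = 8.51962e-08 N = 85.1962 nN

85.1962


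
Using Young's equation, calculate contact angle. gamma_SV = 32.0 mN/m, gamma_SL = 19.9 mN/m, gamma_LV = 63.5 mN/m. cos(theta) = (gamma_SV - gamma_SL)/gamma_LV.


cos(theta) = (gamma_SV - gamma_SL) / gamma_LV
cos(theta) = (32.0 - 19.9) / 63.5
cos(theta) = 0.190551
theta = arccos(0.190551) = 79.02 degrees

79.02


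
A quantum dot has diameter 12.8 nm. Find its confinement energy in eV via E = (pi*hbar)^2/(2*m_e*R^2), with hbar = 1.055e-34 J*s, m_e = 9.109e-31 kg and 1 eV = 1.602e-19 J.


Radius R = 12.8/2 = 6.4 nm = 6.4e-09 m
E = (pi * 1.055e-34)^2 / (2 * 9.109e-31 * (6.4e-09)^2)
E(J) = 1.47212e-21
E = E(J) / 1.602e-19 = 0.0092 eV

0.0092


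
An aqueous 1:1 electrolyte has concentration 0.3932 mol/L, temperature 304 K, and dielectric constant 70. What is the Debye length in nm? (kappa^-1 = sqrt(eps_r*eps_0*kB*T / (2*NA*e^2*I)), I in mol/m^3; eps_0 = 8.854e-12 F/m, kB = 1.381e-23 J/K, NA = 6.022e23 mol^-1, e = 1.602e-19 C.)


Ionic strength I = 0.3932 * 1^2 * 1000 = 393.2 mol/m^3
kappa^-1 = sqrt(70 * 8.854e-12 * 1.381e-23 * 304 / (2 * 6.022e23 * (1.602e-19)^2 * 393.2))
kappa^-1 = 0.463 nm

0.463


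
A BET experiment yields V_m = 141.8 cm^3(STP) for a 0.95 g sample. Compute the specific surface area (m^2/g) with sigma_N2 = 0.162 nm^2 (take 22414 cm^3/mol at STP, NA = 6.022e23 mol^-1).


Number of moles in monolayer = V_m / 22414 = 141.8 / 22414 = 0.0063264
Number of molecules = moles * NA = 0.0063264 * 6.022e23
SA = molecules * sigma / mass
SA = (141.8 / 22414) * 6.022e23 * 0.162e-18 / 0.95
SA = 649.7 m^2/g

649.7


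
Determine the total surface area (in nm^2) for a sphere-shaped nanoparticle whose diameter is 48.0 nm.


Radius r = 48.0/2 = 24 nm
Surface area SA = 4 * pi * r^2
SA = 4 * pi * (24)^2
SA = 7238.23 nm^2

7238.23


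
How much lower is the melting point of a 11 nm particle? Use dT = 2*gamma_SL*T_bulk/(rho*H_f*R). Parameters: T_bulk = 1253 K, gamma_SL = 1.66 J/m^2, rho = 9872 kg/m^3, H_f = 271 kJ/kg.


Radius R = 11/2 = 5.5 nm = 5.5e-09 m
Convert H_f = 271 kJ/kg = 271000 J/kg
dT = 2 * gamma_SL * T_bulk / (rho * H_f * R)
dT = 2 * 1.66 * 1253 / (9872 * 271000 * 5.5e-09)
dT = 282.7 K

282.7


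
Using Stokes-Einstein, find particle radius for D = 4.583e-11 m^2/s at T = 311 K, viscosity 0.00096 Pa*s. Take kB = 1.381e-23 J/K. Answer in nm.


Stokes-Einstein: R = kB*T / (6*pi*eta*D)
R = 1.381e-23 * 311 / (6 * pi * 0.00096 * 4.583e-11)
R = 5.17883e-09 m = 5.18 nm

5.18


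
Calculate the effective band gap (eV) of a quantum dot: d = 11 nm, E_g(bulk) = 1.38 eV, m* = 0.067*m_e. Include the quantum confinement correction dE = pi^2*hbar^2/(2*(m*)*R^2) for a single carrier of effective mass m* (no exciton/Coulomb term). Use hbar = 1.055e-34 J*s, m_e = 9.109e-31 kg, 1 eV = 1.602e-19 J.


Radius R = 11/2 nm = 5.5e-09 m
Confinement energy dE = pi^2 * hbar^2 / (2 * m_eff * m_e * R^2)
dE = pi^2 * (1.055e-34)^2 / (2 * 0.067 * 9.109e-31 * (5.5e-09)^2) J, divided by 1.602e-19 J/eV
dE = 0.1857 eV
Total band gap = E_g(bulk) + dE = 1.38 + 0.1857 = 1.5657 eV

1.5657


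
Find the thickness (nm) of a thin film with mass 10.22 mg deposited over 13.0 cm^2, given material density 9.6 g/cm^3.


Convert: m = 10.22 mg = 1.0220e-05 kg, A = 13.0 cm^2 = 1.3000e-03 m^2, rho = 9.6 g/cm^3 = 9600 kg/m^3
t = m / (A * rho)
t = 1.0220e-05 / (1.3000e-03 * 9600)
t = 8.1891e-07 m = 818.9 nm

818.9


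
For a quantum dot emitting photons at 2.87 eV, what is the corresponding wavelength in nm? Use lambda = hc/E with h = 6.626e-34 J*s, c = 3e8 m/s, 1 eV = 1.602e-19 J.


Convert energy: E = 2.87 eV = 2.87 * 1.602e-19 = 4.59774e-19 J
lambda = h*c / E = 6.626e-34 * 3e8 / 4.59774e-19
lambda = 4.32343e-07 m = 432.3 nm

432.3


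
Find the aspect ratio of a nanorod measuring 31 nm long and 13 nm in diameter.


Aspect ratio AR = length / diameter
AR = 31 / 13
AR = 2.38

2.38


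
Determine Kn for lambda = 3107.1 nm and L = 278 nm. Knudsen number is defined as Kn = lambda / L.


Knudsen number Kn = lambda / L
Kn = 3107.1 / 278
Kn = 11.1766

11.1766


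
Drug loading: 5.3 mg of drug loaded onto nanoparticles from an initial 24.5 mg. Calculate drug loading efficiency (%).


Drug loading efficiency = (drug loaded / drug initial) * 100
DLE = 5.3 / 24.5 * 100
DLE = 0.2163 * 100
DLE = 21.63%

21.63


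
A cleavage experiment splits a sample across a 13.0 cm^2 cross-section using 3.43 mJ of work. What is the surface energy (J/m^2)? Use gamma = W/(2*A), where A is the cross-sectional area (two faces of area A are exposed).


Convert: A = 13.0 cm^2 = 0.0013 m^2, W = 3.43 mJ = 0.00343 J
Cleaving exposes two faces of area A, so total new surface = 2*A and gamma = W / (2*A)
gamma = 0.00343 / (2 * 0.0013)
gamma = 1.319 J/m^2

1.319


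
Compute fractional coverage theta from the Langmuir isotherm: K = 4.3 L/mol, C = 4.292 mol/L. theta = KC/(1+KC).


Langmuir isotherm: theta = K*C / (1 + K*C)
K*C = 4.3 * 4.292 = 18.4556
theta = 18.4556 / (1 + 18.4556) = 18.4556 / 19.4556
theta = 0.9486

0.9486


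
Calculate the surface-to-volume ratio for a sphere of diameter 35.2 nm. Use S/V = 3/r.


Radius r = 35.2/2 = 17.6 nm
S/V = 3 / r = 3 / 17.6
S/V = 0.1705 nm^-1

0.1705


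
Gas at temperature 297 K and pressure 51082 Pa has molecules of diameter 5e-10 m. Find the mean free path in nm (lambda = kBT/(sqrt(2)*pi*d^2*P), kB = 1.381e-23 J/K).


Mean free path: lambda = kB*T / (sqrt(2) * pi * d^2 * P)
lambda = 1.381e-23 * 297 / (sqrt(2) * pi * (5e-10)^2 * 51082)
lambda = 7.22899e-08 m
lambda = 72.29 nm

72.29


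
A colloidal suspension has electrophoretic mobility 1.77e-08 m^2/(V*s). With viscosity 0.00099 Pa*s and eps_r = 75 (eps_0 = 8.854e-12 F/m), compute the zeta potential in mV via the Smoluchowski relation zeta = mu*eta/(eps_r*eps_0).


Smoluchowski equation: zeta = mu * eta / (eps_r * eps_0)
zeta = 1.77e-08 * 0.00099 / (75 * 8.854e-12)
zeta = 0.026388 V = 26.39 mV

26.39


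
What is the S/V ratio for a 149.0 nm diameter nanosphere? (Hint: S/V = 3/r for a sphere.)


Radius r = 149.0/2 = 74.5 nm
S/V = 3 / r = 3 / 74.5
S/V = 0.0403 nm^-1

0.0403


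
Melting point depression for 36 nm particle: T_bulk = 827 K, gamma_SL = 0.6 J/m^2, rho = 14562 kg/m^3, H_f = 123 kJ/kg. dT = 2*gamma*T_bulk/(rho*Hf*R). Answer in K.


Radius R = 36/2 = 18 nm = 1.8e-08 m
Convert H_f = 123 kJ/kg = 123000 J/kg
dT = 2 * gamma_SL * T_bulk / (rho * H_f * R)
dT = 2 * 0.6 * 827 / (14562 * 123000 * 1.8e-08)
dT = 30.8 K

30.8


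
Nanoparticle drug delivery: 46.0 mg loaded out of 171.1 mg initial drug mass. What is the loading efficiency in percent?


Drug loading efficiency = (drug loaded / drug initial) * 100
DLE = 46.0 / 171.1 * 100
DLE = 0.2688 * 100
DLE = 26.88%

26.88


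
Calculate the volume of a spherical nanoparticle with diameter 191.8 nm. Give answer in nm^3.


Radius r = 191.8/2 = 95.9 nm
Volume V = (4/3) * pi * r^3
V = (4/3) * pi * (95.9)^3
V = 3694404.38 nm^3

3694404.38


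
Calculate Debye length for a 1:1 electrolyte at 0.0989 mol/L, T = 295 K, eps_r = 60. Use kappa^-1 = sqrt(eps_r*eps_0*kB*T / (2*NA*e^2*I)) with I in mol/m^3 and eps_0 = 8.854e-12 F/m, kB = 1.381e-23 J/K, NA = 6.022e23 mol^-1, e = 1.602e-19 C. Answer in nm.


Ionic strength I = 0.0989 * 1^2 * 1000 = 98.9 mol/m^3
kappa^-1 = sqrt(60 * 8.854e-12 * 1.381e-23 * 295 / (2 * 6.022e23 * (1.602e-19)^2 * 98.9))
kappa^-1 = 0.841 nm

0.841


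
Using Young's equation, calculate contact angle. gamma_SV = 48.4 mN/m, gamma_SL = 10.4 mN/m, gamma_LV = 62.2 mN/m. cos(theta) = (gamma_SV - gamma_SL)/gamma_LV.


cos(theta) = (gamma_SV - gamma_SL) / gamma_LV
cos(theta) = (48.4 - 10.4) / 62.2
cos(theta) = 0.610932
theta = arccos(0.610932) = 52.34 degrees

52.34


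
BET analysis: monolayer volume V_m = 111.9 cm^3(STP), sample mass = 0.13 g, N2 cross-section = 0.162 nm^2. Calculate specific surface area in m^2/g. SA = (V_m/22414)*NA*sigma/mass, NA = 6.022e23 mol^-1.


Number of moles in monolayer = V_m / 22414 = 111.9 / 22414 = 0.00499242
Number of molecules = moles * NA = 0.00499242 * 6.022e23
SA = molecules * sigma / mass
SA = (111.9 / 22414) * 6.022e23 * 0.162e-18 / 0.13
SA = 3746.5 m^2/g

3746.5


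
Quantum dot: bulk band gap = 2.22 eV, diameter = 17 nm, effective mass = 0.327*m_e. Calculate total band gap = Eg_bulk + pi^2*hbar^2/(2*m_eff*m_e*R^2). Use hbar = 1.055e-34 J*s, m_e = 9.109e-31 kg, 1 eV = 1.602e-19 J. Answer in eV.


Radius R = 17/2 nm = 8.5e-09 m
Confinement energy dE = pi^2 * hbar^2 / (2 * m_eff * m_e * R^2)
dE = pi^2 * (1.055e-34)^2 / (2 * 0.327 * 9.109e-31 * (8.5e-09)^2) J, divided by 1.602e-19 J/eV
dE = 0.0159 eV
Total band gap = E_g(bulk) + dE = 2.22 + 0.0159 = 2.2359 eV

2.2359


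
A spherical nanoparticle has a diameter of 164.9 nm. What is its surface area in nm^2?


Radius r = 164.9/2 = 82.45 nm
Surface area SA = 4 * pi * r^2
SA = 4 * pi * (82.45)^2
SA = 85426.22 nm^2

85426.22


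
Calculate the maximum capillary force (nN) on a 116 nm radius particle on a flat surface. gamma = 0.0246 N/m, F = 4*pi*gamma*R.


Convert radius: R = 116 nm = 1.16e-07 m
F = 4 * pi * gamma * R
F = 4 * pi * 0.0246 * 1.16e-07
F = 3.58594e-08 N = 35.8594 nN

35.8594


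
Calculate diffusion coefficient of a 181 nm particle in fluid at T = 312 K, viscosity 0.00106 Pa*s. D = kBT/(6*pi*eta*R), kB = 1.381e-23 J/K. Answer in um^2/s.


Radius R = 181/2 = 90.5 nm = 9.05e-08 m
D = kB*T / (6*pi*eta*R)
D = 1.381e-23 * 312 / (6 * pi * 0.00106 * 9.05e-08)
D = 2.38283e-12 m^2/s = 2.383 um^2/s

2.383


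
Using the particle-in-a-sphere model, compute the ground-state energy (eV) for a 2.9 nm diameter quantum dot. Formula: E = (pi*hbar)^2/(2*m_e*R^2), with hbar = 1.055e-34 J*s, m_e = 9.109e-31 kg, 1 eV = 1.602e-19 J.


Radius R = 2.9/2 = 1.45 nm = 1.45e-09 m
E = (pi * 1.055e-34)^2 / (2 * 9.109e-31 * (1.45e-09)^2)
E(J) = 2.86793e-20
E = E(J) / 1.602e-19 = 0.179 eV

0.179


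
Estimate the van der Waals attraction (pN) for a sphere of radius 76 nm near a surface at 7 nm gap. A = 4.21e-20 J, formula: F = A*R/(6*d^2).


Convert to SI: R = 76 nm = 7.6e-08 m, d = 7 nm = 7e-09 m
F = A * R / (6 * d^2)
F = 4.21e-20 * 7.6e-08 / (6 * (7e-09)^2)
F = 1.0883e-11 N = 10.883 pN

10.883


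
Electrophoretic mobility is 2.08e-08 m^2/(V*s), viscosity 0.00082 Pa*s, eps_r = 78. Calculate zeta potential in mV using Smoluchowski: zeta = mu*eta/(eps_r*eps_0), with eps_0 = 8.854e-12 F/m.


Smoluchowski equation: zeta = mu * eta / (eps_r * eps_0)
zeta = 2.08e-08 * 0.00082 / (78 * 8.854e-12)
zeta = 0.024697 V = 24.7 mV

24.7


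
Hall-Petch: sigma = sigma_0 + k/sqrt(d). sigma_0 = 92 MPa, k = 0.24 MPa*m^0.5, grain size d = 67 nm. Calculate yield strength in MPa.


d = 67 nm = 6.7e-08 m
sqrt(d) = 0.0002588436
Hall-Petch contribution = k / sqrt(d) = 0.24 / 0.0002588436 = 927.2 MPa
sigma = sigma_0 + k/sqrt(d) = 92 + 927.2 = 1019.2 MPa

1019.2


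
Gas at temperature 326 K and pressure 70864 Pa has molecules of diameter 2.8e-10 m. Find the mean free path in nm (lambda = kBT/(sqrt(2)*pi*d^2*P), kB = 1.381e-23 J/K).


Mean free path: lambda = kB*T / (sqrt(2) * pi * d^2 * P)
lambda = 1.381e-23 * 326 / (sqrt(2) * pi * (2.8e-10)^2 * 70864)
lambda = 1.82392e-07 m
lambda = 182.39 nm

182.39


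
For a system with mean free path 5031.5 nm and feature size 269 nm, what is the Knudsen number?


Knudsen number Kn = lambda / L
Kn = 5031.5 / 269
Kn = 18.7045

18.7045


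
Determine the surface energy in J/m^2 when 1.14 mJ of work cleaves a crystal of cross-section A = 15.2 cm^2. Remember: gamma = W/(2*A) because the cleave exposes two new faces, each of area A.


Convert: A = 15.2 cm^2 = 0.00152 m^2, W = 1.14 mJ = 0.00114 J
Cleaving exposes two faces of area A, so total new surface = 2*A and gamma = W / (2*A)
gamma = 0.00114 / (2 * 0.00152)
gamma = 0.375 J/m^2

0.375


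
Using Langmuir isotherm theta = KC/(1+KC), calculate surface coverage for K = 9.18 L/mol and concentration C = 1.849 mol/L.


Langmuir isotherm: theta = K*C / (1 + K*C)
K*C = 9.18 * 1.849 = 16.97382
theta = 16.97382 / (1 + 16.97382) = 16.97382 / 17.97382
theta = 0.9444

0.9444


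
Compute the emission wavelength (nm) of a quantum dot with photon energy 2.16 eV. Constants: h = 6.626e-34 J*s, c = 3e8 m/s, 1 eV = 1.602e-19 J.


Convert energy: E = 2.16 eV = 2.16 * 1.602e-19 = 3.46032e-19 J
lambda = h*c / E = 6.626e-34 * 3e8 / 3.46032e-19
lambda = 5.74456e-07 m = 574.5 nm

574.5


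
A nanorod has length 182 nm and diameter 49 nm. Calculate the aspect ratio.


Aspect ratio AR = length / diameter
AR = 182 / 49
AR = 3.71

3.71


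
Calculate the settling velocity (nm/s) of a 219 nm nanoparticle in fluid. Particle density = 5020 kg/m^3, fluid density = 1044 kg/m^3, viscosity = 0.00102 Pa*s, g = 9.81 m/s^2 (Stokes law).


Radius R = 219/2 nm = 1.095e-07 m
Density difference = 5020 - 1044 = 3976 kg/m^3
v = 2 * R^2 * (rho_p - rho_f) * g / (9 * eta)
v = 2 * (1.095e-07)^2 * 3976 * 9.81 / (9 * 0.00102)
v = 1.0189e-07 m/s = 101.8899 nm/s

101.8899


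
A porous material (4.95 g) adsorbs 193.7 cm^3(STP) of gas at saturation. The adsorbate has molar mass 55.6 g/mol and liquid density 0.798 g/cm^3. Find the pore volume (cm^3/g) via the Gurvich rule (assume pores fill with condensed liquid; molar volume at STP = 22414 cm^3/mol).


Moles adsorbed n = V_ads / 22414 = 193.7 / 22414 = 8.641920e-03 mol
Liquid volume V_liq = n * M / rho_liq = 8.641920e-03 * 55.6 / 0.798 = 0.60212 cm^3
Specific pore volume V_pore = V_liq / m_sample = 0.60212 / 4.95
V_pore = 0.1216 cm^3/g

0.1216


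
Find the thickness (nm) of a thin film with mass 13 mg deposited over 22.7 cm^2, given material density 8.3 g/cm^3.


Convert: m = 13 mg = 1.3000e-05 kg, A = 22.7 cm^2 = 2.2700e-03 m^2, rho = 8.3 g/cm^3 = 8300 kg/m^3
t = m / (A * rho)
t = 1.3000e-05 / (2.2700e-03 * 8300)
t = 6.8998e-07 m = 690.0 nm

690.0


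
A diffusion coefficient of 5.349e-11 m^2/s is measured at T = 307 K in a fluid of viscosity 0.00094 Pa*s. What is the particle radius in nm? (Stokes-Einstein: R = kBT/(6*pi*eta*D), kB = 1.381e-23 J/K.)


Stokes-Einstein: R = kB*T / (6*pi*eta*D)
R = 1.381e-23 * 307 / (6 * pi * 0.00094 * 5.349e-11)
R = 4.47333e-09 m = 4.47 nm

4.47


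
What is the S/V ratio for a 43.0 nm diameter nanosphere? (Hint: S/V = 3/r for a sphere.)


Radius r = 43.0/2 = 21.5 nm
S/V = 3 / r = 3 / 21.5
S/V = 0.1395 nm^-1

0.1395


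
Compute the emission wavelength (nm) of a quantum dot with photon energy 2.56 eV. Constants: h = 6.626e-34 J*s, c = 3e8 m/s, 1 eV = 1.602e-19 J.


Convert energy: E = 2.56 eV = 2.56 * 1.602e-19 = 4.10112e-19 J
lambda = h*c / E = 6.626e-34 * 3e8 / 4.10112e-19
lambda = 4.84697e-07 m = 484.7 nm

484.7


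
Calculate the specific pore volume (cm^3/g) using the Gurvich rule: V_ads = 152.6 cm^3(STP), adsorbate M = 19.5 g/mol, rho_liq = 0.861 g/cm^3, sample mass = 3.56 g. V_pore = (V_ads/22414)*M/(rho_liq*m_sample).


Moles adsorbed n = V_ads / 22414 = 152.6 / 22414 = 6.808245e-03 mol
Liquid volume V_liq = n * M / rho_liq = 6.808245e-03 * 19.5 / 0.861 = 0.15419 cm^3
Specific pore volume V_pore = V_liq / m_sample = 0.15419 / 3.56
V_pore = 0.0433 cm^3/g

0.0433


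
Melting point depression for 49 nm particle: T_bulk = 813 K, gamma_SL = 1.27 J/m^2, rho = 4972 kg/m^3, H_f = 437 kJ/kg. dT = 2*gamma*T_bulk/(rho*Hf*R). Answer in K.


Radius R = 49/2 = 24.5 nm = 2.45e-08 m
Convert H_f = 437 kJ/kg = 437000 J/kg
dT = 2 * gamma_SL * T_bulk / (rho * H_f * R)
dT = 2 * 1.27 * 813 / (4972 * 437000 * 2.45e-08)
dT = 38.8 K

38.8


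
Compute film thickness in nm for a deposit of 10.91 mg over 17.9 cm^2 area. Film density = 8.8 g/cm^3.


Convert: m = 10.91 mg = 1.0910e-05 kg, A = 17.9 cm^2 = 1.7900e-03 m^2, rho = 8.8 g/cm^3 = 8800 kg/m^3
t = m / (A * rho)
t = 1.0910e-05 / (1.7900e-03 * 8800)
t = 6.9261e-07 m = 692.6 nm

692.6


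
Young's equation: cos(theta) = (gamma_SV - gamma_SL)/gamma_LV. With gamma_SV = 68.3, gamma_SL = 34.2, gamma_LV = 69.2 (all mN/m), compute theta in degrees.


cos(theta) = (gamma_SV - gamma_SL) / gamma_LV
cos(theta) = (68.3 - 34.2) / 69.2
cos(theta) = 0.492775
theta = arccos(0.492775) = 60.48 degrees

60.48


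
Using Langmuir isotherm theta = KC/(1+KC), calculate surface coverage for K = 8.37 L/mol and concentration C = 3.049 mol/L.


Langmuir isotherm: theta = K*C / (1 + K*C)
K*C = 8.37 * 3.049 = 25.52013
theta = 25.52013 / (1 + 25.52013) = 25.52013 / 26.52013
theta = 0.9623

0.9623


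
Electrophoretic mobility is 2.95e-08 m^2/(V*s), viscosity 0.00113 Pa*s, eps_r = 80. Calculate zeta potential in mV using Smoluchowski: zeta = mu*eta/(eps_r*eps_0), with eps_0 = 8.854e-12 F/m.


Smoluchowski equation: zeta = mu * eta / (eps_r * eps_0)
zeta = 2.95e-08 * 0.00113 / (80 * 8.854e-12)
zeta = 0.047062 V = 47.06 mV

47.06


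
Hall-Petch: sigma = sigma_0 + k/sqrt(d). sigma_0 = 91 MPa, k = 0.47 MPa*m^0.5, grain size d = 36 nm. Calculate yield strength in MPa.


d = 36 nm = 3.6e-08 m
sqrt(d) = 0.0001897367
Hall-Petch contribution = k / sqrt(d) = 0.47 / 0.0001897367 = 2477.1 MPa
sigma = sigma_0 + k/sqrt(d) = 91 + 2477.1 = 2568.1 MPa

2568.1


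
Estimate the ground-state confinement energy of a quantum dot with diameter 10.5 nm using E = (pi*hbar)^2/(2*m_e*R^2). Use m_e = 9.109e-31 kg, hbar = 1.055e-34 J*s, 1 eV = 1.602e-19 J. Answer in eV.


Radius R = 10.5/2 = 5.25 nm = 5.25e-09 m
E = (pi * 1.055e-34)^2 / (2 * 9.109e-31 * (5.25e-09)^2)
E(J) = 2.18769e-21
E = E(J) / 1.602e-19 = 0.0137 eV

0.0137


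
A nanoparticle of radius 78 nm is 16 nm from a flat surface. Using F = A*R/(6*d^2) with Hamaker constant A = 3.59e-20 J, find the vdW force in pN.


Convert to SI: R = 78 nm = 7.8e-08 m, d = 16 nm = 1.6e-08 m
F = A * R / (6 * d^2)
F = 3.59e-20 * 7.8e-08 / (6 * (1.6e-08)^2)
F = 1.82305e-12 N = 1.823 pN

1.823


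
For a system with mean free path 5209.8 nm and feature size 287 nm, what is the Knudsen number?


Knudsen number Kn = lambda / L
Kn = 5209.8 / 287
Kn = 18.1526

18.1526


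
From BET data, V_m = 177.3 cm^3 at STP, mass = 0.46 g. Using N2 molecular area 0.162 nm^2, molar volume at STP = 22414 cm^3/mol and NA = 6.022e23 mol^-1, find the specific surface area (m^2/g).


Number of moles in monolayer = V_m / 22414 = 177.3 / 22414 = 0.00791023
Number of molecules = moles * NA = 0.00791023 * 6.022e23
SA = molecules * sigma / mass
SA = (177.3 / 22414) * 6.022e23 * 0.162e-18 / 0.46
SA = 1677.6 m^2/g

1677.6


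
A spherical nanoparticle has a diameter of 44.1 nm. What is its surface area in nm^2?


Radius r = 44.1/2 = 22.05 nm
Surface area SA = 4 * pi * r^2
SA = 4 * pi * (22.05)^2
SA = 6109.8 nm^2

6109.8


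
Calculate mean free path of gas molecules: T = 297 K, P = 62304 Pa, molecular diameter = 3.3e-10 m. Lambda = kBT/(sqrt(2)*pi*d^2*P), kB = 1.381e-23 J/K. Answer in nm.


Mean free path: lambda = kB*T / (sqrt(2) * pi * d^2 * P)
lambda = 1.381e-23 * 297 / (sqrt(2) * pi * (3.3e-10)^2 * 62304)
lambda = 1.36063e-07 m
lambda = 136.06 nm

136.06


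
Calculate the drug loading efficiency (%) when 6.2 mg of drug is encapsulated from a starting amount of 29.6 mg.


Drug loading efficiency = (drug loaded / drug initial) * 100
DLE = 6.2 / 29.6 * 100
DLE = 0.2095 * 100
DLE = 20.95%

20.95


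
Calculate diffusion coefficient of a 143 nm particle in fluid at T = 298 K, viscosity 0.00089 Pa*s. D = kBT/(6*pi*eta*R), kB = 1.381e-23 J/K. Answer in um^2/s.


Radius R = 143/2 = 71.5 nm = 7.15e-08 m
D = kB*T / (6*pi*eta*R)
D = 1.381e-23 * 298 / (6 * pi * 0.00089 * 7.15e-08)
D = 3.43094e-12 m^2/s = 3.431 um^2/s

3.431


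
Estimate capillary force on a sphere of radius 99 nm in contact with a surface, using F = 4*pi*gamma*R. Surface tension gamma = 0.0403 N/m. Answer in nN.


Convert radius: R = 99 nm = 9.9e-08 m
F = 4 * pi * gamma * R
F = 4 * pi * 0.0403 * 9.9e-08
F = 5.0136e-08 N = 50.136 nN

50.136


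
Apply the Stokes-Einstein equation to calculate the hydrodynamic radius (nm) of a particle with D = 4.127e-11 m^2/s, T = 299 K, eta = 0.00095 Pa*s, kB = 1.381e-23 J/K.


Stokes-Einstein: R = kB*T / (6*pi*eta*D)
R = 1.381e-23 * 299 / (6 * pi * 0.00095 * 4.127e-11)
R = 5.58735e-09 m = 5.59 nm

5.59


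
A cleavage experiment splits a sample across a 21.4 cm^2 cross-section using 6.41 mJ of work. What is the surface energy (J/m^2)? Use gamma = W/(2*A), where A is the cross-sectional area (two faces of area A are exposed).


Convert: A = 21.4 cm^2 = 0.00214 m^2, W = 6.41 mJ = 0.00641 J
Cleaving exposes two faces of area A, so total new surface = 2*A and gamma = W / (2*A)
gamma = 0.00641 / (2 * 0.00214)
gamma = 1.498 J/m^2

1.498


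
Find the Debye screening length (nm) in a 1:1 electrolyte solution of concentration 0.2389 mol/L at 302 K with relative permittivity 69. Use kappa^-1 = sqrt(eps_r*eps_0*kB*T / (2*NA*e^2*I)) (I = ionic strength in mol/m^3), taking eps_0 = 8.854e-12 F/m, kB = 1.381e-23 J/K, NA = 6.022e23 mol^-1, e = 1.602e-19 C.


Ionic strength I = 0.2389 * 1^2 * 1000 = 238.9 mol/m^3
kappa^-1 = sqrt(69 * 8.854e-12 * 1.381e-23 * 302 / (2 * 6.022e23 * (1.602e-19)^2 * 238.9))
kappa^-1 = 0.587 nm

0.587


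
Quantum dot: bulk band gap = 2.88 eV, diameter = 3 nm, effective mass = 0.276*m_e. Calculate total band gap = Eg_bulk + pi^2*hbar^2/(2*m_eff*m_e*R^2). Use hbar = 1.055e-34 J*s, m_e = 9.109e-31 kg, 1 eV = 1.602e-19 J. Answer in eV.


Radius R = 3/2 nm = 1.5e-09 m
Confinement energy dE = pi^2 * hbar^2 / (2 * m_eff * m_e * R^2)
dE = pi^2 * (1.055e-34)^2 / (2 * 0.276 * 9.109e-31 * (1.5e-09)^2) J, divided by 1.602e-19 J/eV
dE = 0.6061 eV
Total band gap = E_g(bulk) + dE = 2.88 + 0.6061 = 3.4861 eV

3.4861


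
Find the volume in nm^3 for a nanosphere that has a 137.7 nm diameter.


Radius r = 137.7/2 = 68.85 nm
Volume V = (4/3) * pi * r^3
V = (4/3) * pi * (68.85)^3
V = 1367100.5 nm^3

1367100.5


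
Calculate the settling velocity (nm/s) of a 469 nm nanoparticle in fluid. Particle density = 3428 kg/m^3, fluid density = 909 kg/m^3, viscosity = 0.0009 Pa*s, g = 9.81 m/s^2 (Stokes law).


Radius R = 469/2 nm = 2.345e-07 m
Density difference = 3428 - 909 = 2519 kg/m^3
v = 2 * R^2 * (rho_p - rho_f) * g / (9 * eta)
v = 2 * (2.345e-07)^2 * 2519 * 9.81 / (9 * 0.0009)
v = 3.35527e-07 m/s = 335.5273 nm/s

335.5273


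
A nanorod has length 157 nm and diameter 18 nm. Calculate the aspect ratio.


Aspect ratio AR = length / diameter
AR = 157 / 18
AR = 8.72

8.72


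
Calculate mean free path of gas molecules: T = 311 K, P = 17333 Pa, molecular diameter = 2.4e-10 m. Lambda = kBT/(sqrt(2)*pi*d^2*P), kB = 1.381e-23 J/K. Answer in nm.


Mean free path: lambda = kB*T / (sqrt(2) * pi * d^2 * P)
lambda = 1.381e-23 * 311 / (sqrt(2) * pi * (2.4e-10)^2 * 17333)
lambda = 9.68262e-07 m
lambda = 968.26 nm

968.26


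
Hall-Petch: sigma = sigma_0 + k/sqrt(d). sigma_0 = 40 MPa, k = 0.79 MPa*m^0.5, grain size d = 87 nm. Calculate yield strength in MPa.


d = 87 nm = 8.7e-08 m
sqrt(d) = 0.0002949576
Hall-Petch contribution = k / sqrt(d) = 0.79 / 0.0002949576 = 2678.4 MPa
sigma = sigma_0 + k/sqrt(d) = 40 + 2678.4 = 2718.4 MPa

2718.4


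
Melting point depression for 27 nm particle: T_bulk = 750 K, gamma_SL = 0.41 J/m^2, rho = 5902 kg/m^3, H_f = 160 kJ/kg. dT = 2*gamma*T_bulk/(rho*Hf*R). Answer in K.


Radius R = 27/2 = 13.5 nm = 1.35e-08 m
Convert H_f = 160 kJ/kg = 160000 J/kg
dT = 2 * gamma_SL * T_bulk / (rho * H_f * R)
dT = 2 * 0.41 * 750 / (5902 * 160000 * 1.35e-08)
dT = 48.2 K

48.2


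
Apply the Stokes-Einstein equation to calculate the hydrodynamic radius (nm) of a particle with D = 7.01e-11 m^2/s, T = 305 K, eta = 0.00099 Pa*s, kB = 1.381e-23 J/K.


Stokes-Einstein: R = kB*T / (6*pi*eta*D)
R = 1.381e-23 * 305 / (6 * pi * 0.00099 * 7.01e-11)
R = 3.21988e-09 m = 3.22 nm

3.22


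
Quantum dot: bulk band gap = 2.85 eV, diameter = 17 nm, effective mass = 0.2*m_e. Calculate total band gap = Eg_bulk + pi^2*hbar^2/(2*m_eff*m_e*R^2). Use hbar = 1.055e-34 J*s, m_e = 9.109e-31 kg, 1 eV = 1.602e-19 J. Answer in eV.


Radius R = 17/2 nm = 8.5e-09 m
Confinement energy dE = pi^2 * hbar^2 / (2 * m_eff * m_e * R^2)
dE = pi^2 * (1.055e-34)^2 / (2 * 0.2 * 9.109e-31 * (8.5e-09)^2) J, divided by 1.602e-19 J/eV
dE = 0.026 eV
Total band gap = E_g(bulk) + dE = 2.85 + 0.026 = 2.876 eV

2.876


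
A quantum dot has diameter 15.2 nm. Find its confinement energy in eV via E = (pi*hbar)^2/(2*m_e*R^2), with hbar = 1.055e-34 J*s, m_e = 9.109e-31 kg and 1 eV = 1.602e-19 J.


Radius R = 15.2/2 = 7.6 nm = 7.6e-09 m
E = (pi * 1.055e-34)^2 / (2 * 9.109e-31 * (7.6e-09)^2)
E(J) = 1.04394e-21
E = E(J) / 1.602e-19 = 0.0065 eV

0.0065


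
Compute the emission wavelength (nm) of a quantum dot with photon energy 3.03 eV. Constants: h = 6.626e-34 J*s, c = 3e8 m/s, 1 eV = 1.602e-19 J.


Convert energy: E = 3.03 eV = 3.03 * 1.602e-19 = 4.85406e-19 J
lambda = h*c / E = 6.626e-34 * 3e8 / 4.85406e-19
lambda = 4.09513e-07 m = 409.5 nm

409.5


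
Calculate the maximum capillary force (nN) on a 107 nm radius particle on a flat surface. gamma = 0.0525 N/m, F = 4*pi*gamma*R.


Convert radius: R = 107 nm = 1.07e-07 m
F = 4 * pi * gamma * R
F = 4 * pi * 0.0525 * 1.07e-07
F = 7.05916e-08 N = 70.5916 nN

70.5916


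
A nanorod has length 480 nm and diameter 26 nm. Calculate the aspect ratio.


Aspect ratio AR = length / diameter
AR = 480 / 26
AR = 18.46

18.46


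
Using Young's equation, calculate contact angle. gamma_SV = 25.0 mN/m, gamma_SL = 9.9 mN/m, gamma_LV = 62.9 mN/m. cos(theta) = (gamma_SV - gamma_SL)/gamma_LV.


cos(theta) = (gamma_SV - gamma_SL) / gamma_LV
cos(theta) = (25.0 - 9.9) / 62.9
cos(theta) = 0.240064
theta = arccos(0.240064) = 76.11 degrees

76.11


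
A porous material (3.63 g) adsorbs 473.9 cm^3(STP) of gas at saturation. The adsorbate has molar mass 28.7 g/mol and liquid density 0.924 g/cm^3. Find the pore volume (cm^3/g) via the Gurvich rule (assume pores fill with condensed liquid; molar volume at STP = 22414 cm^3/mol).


Moles adsorbed n = V_ads / 22414 = 473.9 / 22414 = 2.114304e-02 mol
Liquid volume V_liq = n * M / rho_liq = 2.114304e-02 * 28.7 / 0.924 = 0.65672 cm^3
Specific pore volume V_pore = V_liq / m_sample = 0.65672 / 3.63
V_pore = 0.1809 cm^3/g

0.1809


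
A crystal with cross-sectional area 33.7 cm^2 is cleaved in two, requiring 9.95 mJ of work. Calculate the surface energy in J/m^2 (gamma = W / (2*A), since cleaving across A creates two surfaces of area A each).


Convert: A = 33.7 cm^2 = 0.00337 m^2, W = 9.95 mJ = 0.00995 J
Cleaving exposes two faces of area A, so total new surface = 2*A and gamma = W / (2*A)
gamma = 0.00995 / (2 * 0.00337)
gamma = 1.476 J/m^2

1.476


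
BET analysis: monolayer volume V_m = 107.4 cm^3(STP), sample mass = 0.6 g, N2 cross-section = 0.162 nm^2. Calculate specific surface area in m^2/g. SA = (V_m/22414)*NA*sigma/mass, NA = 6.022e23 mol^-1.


Number of moles in monolayer = V_m / 22414 = 107.4 / 22414 = 0.00479165
Number of molecules = moles * NA = 0.00479165 * 6.022e23
SA = molecules * sigma / mass
SA = (107.4 / 22414) * 6.022e23 * 0.162e-18 / 0.6
SA = 779.1 m^2/g

779.1


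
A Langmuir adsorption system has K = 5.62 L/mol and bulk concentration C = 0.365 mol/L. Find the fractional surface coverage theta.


Langmuir isotherm: theta = K*C / (1 + K*C)
K*C = 5.62 * 0.365 = 2.0513
theta = 2.0513 / (1 + 2.0513) = 2.0513 / 3.0513
theta = 0.6723

0.6723
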